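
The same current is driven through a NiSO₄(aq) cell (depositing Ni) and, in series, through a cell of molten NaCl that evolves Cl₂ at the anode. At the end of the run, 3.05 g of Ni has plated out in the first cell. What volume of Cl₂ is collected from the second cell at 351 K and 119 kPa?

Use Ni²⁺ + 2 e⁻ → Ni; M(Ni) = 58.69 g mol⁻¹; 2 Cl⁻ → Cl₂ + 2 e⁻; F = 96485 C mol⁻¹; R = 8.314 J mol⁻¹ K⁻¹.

n(Ni) = 3.05 / 58.69 = 0.05197 mol, so n(e⁻) = 2 × 0.05197 = 0.1039 mol.
The cells are in series, so the same 0.1039 mol of electrons passes through the second cell.
2 Cl⁻ → Cl₂ + 2 e⁻ — 2 mol e⁻ per mol Cl₂, so n(Cl₂) = 0.1039/2 = 0.05197 mol.
V = nRT/P = (0.05197 × 8.314 × 351) / (119 × 10³) = 0.00127 m³ = 1.27 L.

1.27 L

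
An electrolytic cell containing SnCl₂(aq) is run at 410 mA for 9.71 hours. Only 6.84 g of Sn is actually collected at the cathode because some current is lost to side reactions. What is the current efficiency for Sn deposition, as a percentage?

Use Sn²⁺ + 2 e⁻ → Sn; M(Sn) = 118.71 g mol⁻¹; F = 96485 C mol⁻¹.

77.6 %

Q = I·t = 0.4100 × 34956 = 14330 C; n(e⁻) = 14330/96485 = 0.1485 mol.
Theoretical n(Sn) = n(e⁻)/2 = 0.07427 mol, i.e. m_theo = 0.07427 × 118.71 = 8.817 g.
Efficiency = m_actual / m_theo = 6.84 / 8.817 = 77.6 %.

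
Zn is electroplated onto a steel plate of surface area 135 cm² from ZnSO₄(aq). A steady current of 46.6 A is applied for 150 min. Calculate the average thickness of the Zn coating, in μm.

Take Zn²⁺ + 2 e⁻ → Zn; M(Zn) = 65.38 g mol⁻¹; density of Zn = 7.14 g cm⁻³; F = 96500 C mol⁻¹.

1470 μm

Q = I·t = 46.60 × 9000.0 = 419400 C; n(e⁻) = 4.346 mol.
n(Zn) = n(e⁻)/2 = 2.173 mol, so m = 2.173 × 65.38 = 142.1 g.
Volume = m/ρ = 142.1 / 7.14 = 19.90 cm³.
Thickness = V/A = 19.90 / 135 = 0.147 cm = 1470 μm.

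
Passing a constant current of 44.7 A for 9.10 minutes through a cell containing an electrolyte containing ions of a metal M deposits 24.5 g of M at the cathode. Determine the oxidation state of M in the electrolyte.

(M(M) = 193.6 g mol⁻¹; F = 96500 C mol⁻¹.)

+2

Q = I·t = 44.70 A × 546.00 s = 24410 C, so n(e⁻) = 24410/96500 = 0.2529 mol.
n(M) deposited = 24.5 / 193.6 = 0.1265 mol.
Electrons per atom = n(e⁻)/n(M) = 0.2529 / 0.1265 = 2.00 ≈ 2, so the ion is M²⁺.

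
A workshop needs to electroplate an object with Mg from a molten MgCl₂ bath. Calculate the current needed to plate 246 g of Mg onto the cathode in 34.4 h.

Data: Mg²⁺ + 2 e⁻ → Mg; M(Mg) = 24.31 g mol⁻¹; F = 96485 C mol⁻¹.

n(Mg) = 246 / 24.31 = 10.12 mol.
n(e⁻) = 2 × 10.12 = 20.24 mol.
Q = n(e⁻)·F = 20.24 × 96485 = 1953000 C.
I = Q/t = 1953000 / 123840 s = 15.8 A.

15.8 A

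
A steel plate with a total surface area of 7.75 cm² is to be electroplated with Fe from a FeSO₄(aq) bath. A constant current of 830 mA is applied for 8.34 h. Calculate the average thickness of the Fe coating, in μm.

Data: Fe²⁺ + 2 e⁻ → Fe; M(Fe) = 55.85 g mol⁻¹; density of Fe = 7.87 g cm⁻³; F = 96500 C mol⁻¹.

Q = I·t = 0.8300 × 30024 = 24920 C; n(e⁻) = 0.2582 mol.
n(Fe) = n(e⁻)/2 = 0.1291 mol, so m = 0.1291 × 55.85 = 7.211 g.
Volume = m/ρ = 7.211 / 7.87 = 0.9163 cm³.
Thickness = V/A = 0.9163 / 7.75 = 0.118 cm = 1180 μm.

1180 μm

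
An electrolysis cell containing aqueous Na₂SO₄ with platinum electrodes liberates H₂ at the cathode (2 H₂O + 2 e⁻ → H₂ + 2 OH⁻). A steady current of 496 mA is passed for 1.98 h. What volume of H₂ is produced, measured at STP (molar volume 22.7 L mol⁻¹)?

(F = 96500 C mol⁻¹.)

Q = I·t = 0.4960 A × 7128.0 s = 3535 C.
n(e⁻) = Q/F = 3535 / 96500 = 0.03664 mol.
2 electrons are transferred per H₂ molecule, so n(H₂) = 0.03664 / 2 = 0.01832 mol.
V = n × V_m = 0.01832 × 22.7 = 0.416 L.

0.416 L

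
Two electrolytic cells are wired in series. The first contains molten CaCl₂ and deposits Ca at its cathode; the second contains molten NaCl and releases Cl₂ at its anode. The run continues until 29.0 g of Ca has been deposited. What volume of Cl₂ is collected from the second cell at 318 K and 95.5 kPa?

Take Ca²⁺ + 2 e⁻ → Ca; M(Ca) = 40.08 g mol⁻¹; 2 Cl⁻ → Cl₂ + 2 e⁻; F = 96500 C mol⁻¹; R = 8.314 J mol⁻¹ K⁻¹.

n(Ca) = 29.0 / 40.08 = 0.7236 mol, so n(e⁻) = 2 × 0.7236 = 1.447 mol.
The cells are in series, so the same 1.447 mol of electrons passes through the second cell.
2 Cl⁻ → Cl₂ + 2 e⁻ — 2 mol e⁻ per mol Cl₂, so n(Cl₂) = 1.447/2 = 0.7236 mol.
V = nRT/P = (0.7236 × 8.314 × 318) / (95.5 × 10³) = 0.0200 m³ = 20.0 L.

20.0 L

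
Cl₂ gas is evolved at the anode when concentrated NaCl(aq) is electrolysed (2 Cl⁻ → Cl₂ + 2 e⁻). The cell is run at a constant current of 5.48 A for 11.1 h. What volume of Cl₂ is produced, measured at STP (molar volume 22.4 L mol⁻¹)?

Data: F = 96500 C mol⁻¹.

25.4 L

Q = I·t = 5.480 A × 39960 s = 219000 C.
n(e⁻) = Q/F = 219000 / 96500 = 2.269 mol.
2 electrons are transferred per Cl₂ molecule, so n(Cl₂) = 2.269 / 2 = 1.135 mol.
V = n × V_m = 1.135 × 22.4 = 25.4 L.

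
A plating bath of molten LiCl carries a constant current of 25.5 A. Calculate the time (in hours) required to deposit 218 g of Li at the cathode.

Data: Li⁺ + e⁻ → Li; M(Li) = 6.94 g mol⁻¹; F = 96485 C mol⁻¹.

n(Li) = m/M = 218 / 6.94 = 31.41 mol.
Each Li atom requires 1 electron, so n(e⁻) = 1 × 31.41 = 31.41 mol.
Q = n(e⁻)·F = 31.41 × 96485 = 3031000 C.
t = Q/I = 3031000 / 25.50 A = 118900 s = 33.0 h.

33.0 h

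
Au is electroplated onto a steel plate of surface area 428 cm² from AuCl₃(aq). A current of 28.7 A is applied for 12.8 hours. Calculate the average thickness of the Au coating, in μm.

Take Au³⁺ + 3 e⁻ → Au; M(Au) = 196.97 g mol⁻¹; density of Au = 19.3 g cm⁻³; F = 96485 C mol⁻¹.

Q = I·t = 28.70 × 46080 = 1322000 C; n(e⁻) = 13.71 mol.
n(Au) = n(e⁻)/3 = 4.569 mol, so m = 4.569 × 196.97 = 899.9 g.
Volume = m/ρ = 899.9 / 19.3 = 46.63 cm³.
Thickness = V/A = 46.63 / 428 = 0.109 cm = 1090 μm.

1090 μm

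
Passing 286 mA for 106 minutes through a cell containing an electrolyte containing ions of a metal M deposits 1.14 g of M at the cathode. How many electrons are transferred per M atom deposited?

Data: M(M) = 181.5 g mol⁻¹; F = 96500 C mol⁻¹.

Q = I·t = 0.2860 A × 6360.0 s = 1819 C, so n(e⁻) = 1819/96500 = 0.01885 mol.
n(M) deposited = 1.14 / 181.5 = 0.006281 mol.
Electrons per atom = n(e⁻)/n(M) = 0.01885 / 0.006281 = 3.00 ≈ 3, so the ion is M³⁺.

3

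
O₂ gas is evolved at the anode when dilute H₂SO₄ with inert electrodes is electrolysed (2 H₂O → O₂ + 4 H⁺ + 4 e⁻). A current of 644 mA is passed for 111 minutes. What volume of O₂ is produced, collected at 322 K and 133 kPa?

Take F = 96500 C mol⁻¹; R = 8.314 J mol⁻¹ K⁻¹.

0.224 L

Q = I·t = 0.6440 A × 6660.0 s = 4289 C.
n(e⁻) = Q/F = 4289 / 96500 = 0.04445 mol.
4 electrons are transferred per O₂ molecule, so n(O₂) = 0.04445 / 4 = 0.01111 mol.
V = nRT/P = (0.01111 × 8.314 × 322) / (133 × 10³ Pa) = 2.24 × 10⁻⁴ m³ = 0.224 L.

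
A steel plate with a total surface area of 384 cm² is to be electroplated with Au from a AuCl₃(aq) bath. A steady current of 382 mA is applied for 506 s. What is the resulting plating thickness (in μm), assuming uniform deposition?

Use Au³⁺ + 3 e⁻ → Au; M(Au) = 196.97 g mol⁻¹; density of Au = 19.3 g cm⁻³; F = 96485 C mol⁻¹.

Q = I·t = 0.3820 × 506.00 = 193.3 C; n(e⁻) = 0.002003 mol.
n(Au) = n(e⁻)/3 = 0.0006678 mol, so m = 0.0006678 × 196.97 = 0.1315 g.
Volume = m/ρ = 0.1315 / 19.3 = 0.006815 cm³.
Thickness = V/A = 0.006815 / 384 = 1.77 × 10⁻⁵ cm = 0.177 μm.

0.177 μm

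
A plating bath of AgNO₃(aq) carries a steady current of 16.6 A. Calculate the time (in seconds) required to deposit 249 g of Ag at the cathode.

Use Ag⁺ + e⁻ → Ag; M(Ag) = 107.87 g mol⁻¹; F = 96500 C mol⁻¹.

n(Ag) = m/M = 249 / 107.87 = 2.308 mol.
Each Ag atom requires 1 electron, so n(e⁻) = 1 × 2.308 = 2.308 mol.
Q = n(e⁻)·F = 2.308 × 96500 = 222800 C.
t = Q/I = 222800 / 16.60 A = 13420 s.

13400 s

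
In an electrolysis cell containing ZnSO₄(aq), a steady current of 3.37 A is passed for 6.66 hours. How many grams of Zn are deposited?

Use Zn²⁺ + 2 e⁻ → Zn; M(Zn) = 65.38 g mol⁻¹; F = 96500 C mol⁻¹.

27.4 g

Q = I·t = 3.370 A × 23976 s = 80800 C.
n(e⁻) = Q/F = 80800 / 96500 = 0.8373 mol.
Zn²⁺ + 2 e⁻ → Zn, so n(Zn) = n(e⁻)/2 = 0.4186 mol.
m = n·M = 0.4186 × 65.38 = 27.4 g.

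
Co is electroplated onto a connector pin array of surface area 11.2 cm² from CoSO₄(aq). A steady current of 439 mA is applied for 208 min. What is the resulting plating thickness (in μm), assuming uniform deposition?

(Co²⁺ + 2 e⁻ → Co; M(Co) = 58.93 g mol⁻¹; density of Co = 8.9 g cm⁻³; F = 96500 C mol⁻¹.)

168 μm

Q = I·t = 0.4390 × 12480 = 5479 C; n(e⁻) = 0.05677 mol.
n(Co) = n(e⁻)/2 = 0.02839 mol, so m = 0.02839 × 58.93 = 1.673 g.
Volume = m/ρ = 1.673 / 8.9 = 0.1880 cm³.
Thickness = V/A = 0.1880 / 11.2 = 0.0168 cm = 168 μm.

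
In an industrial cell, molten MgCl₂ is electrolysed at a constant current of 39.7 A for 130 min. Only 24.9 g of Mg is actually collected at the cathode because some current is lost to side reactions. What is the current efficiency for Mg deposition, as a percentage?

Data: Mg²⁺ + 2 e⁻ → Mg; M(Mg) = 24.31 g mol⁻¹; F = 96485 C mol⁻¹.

63.8 %

Q = I·t = 39.70 × 7800.0 = 309700 C; n(e⁻) = 309700/96485 = 3.209 mol.
Theoretical n(Mg) = n(e⁻)/2 = 1.605 mol, i.e. m_theo = 1.605 × 24.31 = 39.01 g.
Efficiency = m_actual / m_theo = 24.9 / 39.01 = 63.8 %.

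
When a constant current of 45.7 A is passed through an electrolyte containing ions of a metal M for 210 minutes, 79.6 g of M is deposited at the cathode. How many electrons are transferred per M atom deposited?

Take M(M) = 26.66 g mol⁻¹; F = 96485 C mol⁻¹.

2

Q = I·t = 45.70 A × 12600 s = 575800 C, so n(e⁻) = 575800/96485 = 5.968 mol.
n(M) deposited = 79.6 / 26.66 = 2.986 mol.
Electrons per atom = n(e⁻)/n(M) = 5.968 / 2.986 = 2.00 ≈ 2, so the ion is M²⁺.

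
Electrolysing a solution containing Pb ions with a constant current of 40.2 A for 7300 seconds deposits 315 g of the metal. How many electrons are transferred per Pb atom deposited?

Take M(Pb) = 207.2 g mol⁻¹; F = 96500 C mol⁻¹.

2

Q = I·t = 40.20 A × 7300.0 s = 293500 C, so n(e⁻) = 293500/96500 = 3.041 mol.
n(Pb) deposited = 315 / 207.2 = 1.520 mol.
Electrons per atom = n(e⁻)/n(Pb) = 3.041 / 1.520 = 2.00 ≈ 2, so the ion is Pb²⁺.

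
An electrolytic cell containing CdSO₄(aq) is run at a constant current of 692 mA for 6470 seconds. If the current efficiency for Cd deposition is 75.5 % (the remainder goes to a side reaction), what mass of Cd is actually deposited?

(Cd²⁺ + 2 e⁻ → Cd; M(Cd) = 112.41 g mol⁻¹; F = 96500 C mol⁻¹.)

1.97 g

Q = I·t = 0.6920 × 6470.0 = 4477 C.
n(e⁻) = 4477/96500 = 0.04640 mol; theoretically n(Cd) = 0.04640/2 = 0.02320 mol, m_theo = 2.608 g.
At 75.5 % efficiency, m_actual = 0.755 × 2.608 = 1.97 g.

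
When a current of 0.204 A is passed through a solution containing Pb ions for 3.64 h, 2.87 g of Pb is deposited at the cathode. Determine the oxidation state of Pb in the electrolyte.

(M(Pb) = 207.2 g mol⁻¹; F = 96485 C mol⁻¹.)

+2

Q = I·t = 0.2040 A × 13104 s = 2673 C, so n(e⁻) = 2673/96485 = 0.02771 mol.
n(Pb) deposited = 2.87 / 207.2 = 0.01385 mol.
Electrons per atom = n(e⁻)/n(Pb) = 0.02771 / 0.01385 = 2.00 ≈ 2, so the ion is Pb²⁺.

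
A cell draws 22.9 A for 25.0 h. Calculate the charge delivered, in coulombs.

Q = I·t = 22.90 A × 90000 s = 2.06 × 10⁶ C.

2.06 × 10⁶ C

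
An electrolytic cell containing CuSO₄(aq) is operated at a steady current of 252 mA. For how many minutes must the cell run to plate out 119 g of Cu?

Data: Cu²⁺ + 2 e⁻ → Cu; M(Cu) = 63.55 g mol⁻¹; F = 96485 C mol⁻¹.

23900 min

n(Cu) = m/M = 119 / 63.55 = 1.873 mol.
Each Cu atom requires 2 electrons, so n(e⁻) = 2 × 1.873 = 3.745 mol.
Q = n(e⁻)·F = 3.745 × 96485 = 361300 C.
t = Q/I = 361300 / 0.2520 A = 1434000 s = 23900 min.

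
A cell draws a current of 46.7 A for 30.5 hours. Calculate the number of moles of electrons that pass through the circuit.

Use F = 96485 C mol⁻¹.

53.1 mol

Q = I·t = 46.70 A × 109800 s = 5128000 C.
n(e⁻) = Q/F = 5128000 / 96485 = 53.1 mol.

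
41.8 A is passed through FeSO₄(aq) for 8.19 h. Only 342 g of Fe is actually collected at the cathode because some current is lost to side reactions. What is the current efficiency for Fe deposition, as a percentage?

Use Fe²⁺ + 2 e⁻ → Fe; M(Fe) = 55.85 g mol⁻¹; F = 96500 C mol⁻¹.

95.9 %

Q = I·t = 41.80 × 29484 = 1232000 C; n(e⁻) = 1232000/96500 = 12.77 mol.
Theoretical n(Fe) = n(e⁻)/2 = 6.386 mol, i.e. m_theo = 6.386 × 55.85 = 356.6 g.
Efficiency = m_actual / m_theo = 342 / 356.6 = 95.9 %.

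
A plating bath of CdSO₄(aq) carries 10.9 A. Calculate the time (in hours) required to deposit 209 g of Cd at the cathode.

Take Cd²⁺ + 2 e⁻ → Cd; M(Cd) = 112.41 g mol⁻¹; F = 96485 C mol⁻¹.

9.14 h

n(Cd) = m/M = 209 / 112.41 = 1.859 mol.
Each Cd atom requires 2 electrons, so n(e⁻) = 2 × 1.859 = 3.719 mol.
Q = n(e⁻)·F = 3.719 × 96485 = 358800 C.
t = Q/I = 358800 / 10.90 A = 32920 s = 9.14 h.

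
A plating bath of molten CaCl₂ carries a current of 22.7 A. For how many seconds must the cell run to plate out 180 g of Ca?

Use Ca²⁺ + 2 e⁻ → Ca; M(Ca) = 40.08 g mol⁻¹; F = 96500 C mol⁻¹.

n(Ca) = m/M = 180 / 40.08 = 4.491 mol.
Each Ca atom requires 2 electrons, so n(e⁻) = 2 × 4.491 = 8.982 mol.
Q = n(e⁻)·F = 8.982 × 96500 = 866800 C.
t = Q/I = 866800 / 22.70 A = 38180 s.

38200 s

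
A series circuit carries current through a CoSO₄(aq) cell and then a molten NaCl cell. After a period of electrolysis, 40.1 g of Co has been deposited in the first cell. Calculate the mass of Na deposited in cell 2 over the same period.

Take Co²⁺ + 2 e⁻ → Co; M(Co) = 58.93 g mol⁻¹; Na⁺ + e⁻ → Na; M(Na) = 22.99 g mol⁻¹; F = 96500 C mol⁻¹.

n(Co) = 40.1 / 58.93 = 0.6805 mol.
Since Co²⁺ + 2 e⁻ → Co, n(e⁻) passed = 2 × 0.6805 = 1.361 mol.
Cells in series carry the same charge, so the same 1.361 mol of electrons passes through cell 2.
Na⁺ + e⁻ → Na, so n(Na) = 1.361 / 1 = 1.361 mol.
m(Na) = 1.361 × 22.99 = 31.3 g.

31.3 g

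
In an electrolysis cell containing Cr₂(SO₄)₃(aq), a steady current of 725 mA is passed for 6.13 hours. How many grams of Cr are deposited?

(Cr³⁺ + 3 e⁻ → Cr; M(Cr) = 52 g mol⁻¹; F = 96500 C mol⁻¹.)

Q = I·t = 0.7250 A × 22068 s = 16000 C.
n(e⁻) = Q/F = 16000 / 96500 = 0.1658 mol.
Cr³⁺ + 3 e⁻ → Cr, so n(Cr) = n(e⁻)/3 = 0.05527 mol.
m = n·M = 0.05527 × 52 = 2.87 g.

2.87 g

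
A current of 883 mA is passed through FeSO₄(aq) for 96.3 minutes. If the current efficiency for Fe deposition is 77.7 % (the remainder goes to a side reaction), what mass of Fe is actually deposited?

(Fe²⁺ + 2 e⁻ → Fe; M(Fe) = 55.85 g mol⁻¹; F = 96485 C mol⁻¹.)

1.15 g

Q = I·t = 0.8830 × 5778.0 = 5102 C.
n(e⁻) = 5102/96485 = 0.05288 mol; theoretically n(Fe) = 0.05288/2 = 0.02644 mol, m_theo = 1.477 g.
At 77.7 % efficiency, m_actual = 0.777 × 1.477 = 1.15 g.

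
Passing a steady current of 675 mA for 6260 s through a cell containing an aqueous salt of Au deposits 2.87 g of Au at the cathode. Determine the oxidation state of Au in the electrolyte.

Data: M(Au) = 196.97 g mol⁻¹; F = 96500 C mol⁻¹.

Q = I·t = 0.6750 A × 6260.0 s = 4226 C, so n(e⁻) = 4226/96500 = 0.04379 mol.
n(Au) deposited = 2.87 / 196.97 = 0.01457 mol.
Electrons per atom = n(e⁻)/n(Au) = 0.04379 / 0.01457 = 3.01 ≈ 3, so the ion is Au³⁺.

+3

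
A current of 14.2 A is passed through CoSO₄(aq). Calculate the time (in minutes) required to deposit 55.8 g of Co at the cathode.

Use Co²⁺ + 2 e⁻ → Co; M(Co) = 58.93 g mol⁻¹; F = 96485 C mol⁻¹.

214 min

n(Co) = m/M = 55.8 / 58.93 = 0.9469 mol.
Each Co atom requires 2 electrons, so n(e⁻) = 2 × 0.9469 = 1.894 mol.
Q = n(e⁻)·F = 1.894 × 96485 = 182700 C.
t = Q/I = 182700 / 14.20 A = 12870 s = 214 min.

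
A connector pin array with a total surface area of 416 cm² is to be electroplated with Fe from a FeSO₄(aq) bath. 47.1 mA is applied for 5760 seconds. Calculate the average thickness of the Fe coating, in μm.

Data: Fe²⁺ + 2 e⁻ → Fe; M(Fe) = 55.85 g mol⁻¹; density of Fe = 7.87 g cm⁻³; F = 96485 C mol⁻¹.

0.240 μm

Q = I·t = 0.04710 × 5760.0 = 271.3 C; n(e⁻) = 0.002812 mol.
n(Fe) = n(e⁻)/2 = 0.001406 mol, so m = 0.001406 × 55.85 = 0.07852 g.
Volume = m/ρ = 0.07852 / 7.87 = 0.009977 cm³.
Thickness = V/A = 0.009977 / 416 = 2.40 × 10⁻⁵ cm = 0.240 μm.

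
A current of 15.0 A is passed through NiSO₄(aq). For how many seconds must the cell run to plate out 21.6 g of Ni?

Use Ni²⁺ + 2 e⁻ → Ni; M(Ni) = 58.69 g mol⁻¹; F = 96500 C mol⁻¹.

n(Ni) = m/M = 21.6 / 58.69 = 0.3680 mol.
Each Ni atom requires 2 electrons, so n(e⁻) = 2 × 0.3680 = 0.7361 mol.
Q = n(e⁻)·F = 0.7361 × 96500 = 71030 C.
t = Q/I = 71030 / 15.00 A = 4735 s.

4740 s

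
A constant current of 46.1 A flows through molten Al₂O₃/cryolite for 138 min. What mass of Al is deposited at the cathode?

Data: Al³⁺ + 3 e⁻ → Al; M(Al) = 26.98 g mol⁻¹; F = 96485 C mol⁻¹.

Q = I·t = 46.10 A × 8280.0 s = 381700 C.
n(e⁻) = Q/F = 381700 / 96485 = 3.956 mol.
Al³⁺ + 3 e⁻ → Al, so n(Al) = n(e⁻)/3 = 1.319 mol.
m = n·M = 1.319 × 26.98 = 35.6 g.

35.6 g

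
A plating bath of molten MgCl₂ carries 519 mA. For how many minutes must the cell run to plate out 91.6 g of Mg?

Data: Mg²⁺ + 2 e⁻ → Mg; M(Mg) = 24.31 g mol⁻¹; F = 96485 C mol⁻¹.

23300 min

n(Mg) = m/M = 91.6 / 24.31 = 3.768 mol.
Each Mg atom requires 2 electrons, so n(e⁻) = 2 × 3.768 = 7.536 mol.
Q = n(e⁻)·F = 7.536 × 96485 = 727100 C.
t = Q/I = 727100 / 0.5190 A = 1401000 s = 23300 min.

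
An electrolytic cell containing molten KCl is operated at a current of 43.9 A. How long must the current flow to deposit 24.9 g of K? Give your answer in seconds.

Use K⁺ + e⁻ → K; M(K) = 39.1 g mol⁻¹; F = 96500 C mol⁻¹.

1400 s

n(K) = m/M = 24.9 / 39.1 = 0.6368 mol.
Each K atom requires 1 electron, so n(e⁻) = 1 × 0.6368 = 0.6368 mol.
Q = n(e⁻)·F = 0.6368 × 96500 = 61450 C.
t = Q/I = 61450 / 43.90 A = 1400 s.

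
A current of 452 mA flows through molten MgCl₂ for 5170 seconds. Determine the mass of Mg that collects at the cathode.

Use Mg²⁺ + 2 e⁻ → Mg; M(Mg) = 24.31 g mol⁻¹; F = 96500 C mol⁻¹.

0.294 g

Q = I·t = 0.4520 A × 5170.0 s = 2337 C.
n(e⁻) = Q/F = 2337 / 96500 = 0.02422 mol.
Mg²⁺ + 2 e⁻ → Mg, so n(Mg) = n(e⁻)/2 = 0.01211 mol.
m = n·M = 0.01211 × 24.31 = 0.294 g.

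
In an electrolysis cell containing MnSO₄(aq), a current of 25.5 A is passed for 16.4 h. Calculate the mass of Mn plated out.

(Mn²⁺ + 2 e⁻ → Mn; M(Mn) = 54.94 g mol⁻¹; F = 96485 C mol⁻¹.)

Q = I·t = 25.50 A × 59040 s = 1506000 C.
n(e⁻) = Q/F = 1506000 / 96485 = 15.60 mol.
Mn²⁺ + 2 e⁻ → Mn, so n(Mn) = n(e⁻)/2 = 7.802 mol.
m = n·M = 7.802 × 54.94 = 429 g.

429 g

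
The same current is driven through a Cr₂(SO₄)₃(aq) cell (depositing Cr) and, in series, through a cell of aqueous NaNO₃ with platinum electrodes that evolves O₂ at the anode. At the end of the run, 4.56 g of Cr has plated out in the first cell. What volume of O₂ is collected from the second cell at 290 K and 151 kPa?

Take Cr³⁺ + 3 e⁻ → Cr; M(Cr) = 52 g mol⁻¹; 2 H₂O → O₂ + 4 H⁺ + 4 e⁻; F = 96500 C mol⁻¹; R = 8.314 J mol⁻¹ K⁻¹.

n(Cr) = 4.56 / 52 = 0.08769 mol, so n(e⁻) = 3 × 0.08769 = 0.2631 mol.
The cells are in series, so the same 0.2631 mol of electrons passes through the second cell.
2 H₂O → O₂ + 4 H⁺ + 4 e⁻ — 4 mol e⁻ per mol O₂, so n(O₂) = 0.2631/4 = 0.06577 mol.
V = nRT/P = (0.06577 × 8.314 × 290) / (151 × 10³) = 0.00105 m³ = 1.05 L.

1.05 L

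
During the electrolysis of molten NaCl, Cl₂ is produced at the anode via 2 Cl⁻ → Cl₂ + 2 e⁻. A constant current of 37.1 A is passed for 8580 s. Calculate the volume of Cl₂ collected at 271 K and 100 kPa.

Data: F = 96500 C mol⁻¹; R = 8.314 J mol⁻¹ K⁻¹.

Q = I·t = 37.10 A × 8580.0 s = 318300 C.
n(e⁻) = Q/F = 318300 / 96500 = 3.299 mol.
2 electrons are transferred per Cl₂ molecule, so n(Cl₂) = 3.299 / 2 = 1.649 mol.
V = nRT/P = (1.649 × 8.314 × 271) / (100 × 10³ Pa) = 0.0372 m³ = 37.2 L.

37.2 L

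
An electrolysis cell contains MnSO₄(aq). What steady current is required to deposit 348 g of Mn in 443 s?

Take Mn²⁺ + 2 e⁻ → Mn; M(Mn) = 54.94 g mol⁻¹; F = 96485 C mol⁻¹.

2760 A

n(Mn) = 348 / 54.94 = 6.334 mol.
n(e⁻) = 2 × 6.334 = 12.67 mol.
Q = n(e⁻)·F = 12.67 × 96485 = 1222000 C.
I = Q/t = 1222000 / 443.00 s = 2760 A.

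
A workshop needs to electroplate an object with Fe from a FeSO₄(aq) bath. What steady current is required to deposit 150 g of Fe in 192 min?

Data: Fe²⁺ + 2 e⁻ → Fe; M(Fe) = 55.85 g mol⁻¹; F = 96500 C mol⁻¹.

n(Fe) = 150 / 55.85 = 2.686 mol.
n(e⁻) = 2 × 2.686 = 5.372 mol.
Q = n(e⁻)·F = 5.372 × 96500 = 518400 C.
I = Q/t = 518400 / 11520 s = 45.0 A.

45.0 A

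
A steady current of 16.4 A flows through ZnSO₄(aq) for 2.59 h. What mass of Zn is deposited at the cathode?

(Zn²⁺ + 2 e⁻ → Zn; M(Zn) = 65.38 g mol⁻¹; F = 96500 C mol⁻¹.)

Q = I·t = 16.40 A × 9324.0 s = 152900 C.
n(e⁻) = Q/F = 152900 / 96500 = 1.585 mol.
Zn²⁺ + 2 e⁻ → Zn, so n(Zn) = n(e⁻)/2 = 0.7923 mol.
m = n·M = 0.7923 × 65.38 = 51.8 g.

51.8 g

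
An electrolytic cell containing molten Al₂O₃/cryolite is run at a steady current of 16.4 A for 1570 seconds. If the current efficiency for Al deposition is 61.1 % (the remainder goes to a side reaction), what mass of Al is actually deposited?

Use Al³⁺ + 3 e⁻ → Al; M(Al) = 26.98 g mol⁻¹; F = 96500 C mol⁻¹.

Q = I·t = 16.40 × 1570.0 = 25750 C.
n(e⁻) = 25750/96500 = 0.2668 mol; theoretically n(Al) = 0.2668/3 = 0.08894 mol, m_theo = 2.400 g.
At 61.1 % efficiency, m_actual = 0.611 × 2.400 = 1.47 g.

1.47 g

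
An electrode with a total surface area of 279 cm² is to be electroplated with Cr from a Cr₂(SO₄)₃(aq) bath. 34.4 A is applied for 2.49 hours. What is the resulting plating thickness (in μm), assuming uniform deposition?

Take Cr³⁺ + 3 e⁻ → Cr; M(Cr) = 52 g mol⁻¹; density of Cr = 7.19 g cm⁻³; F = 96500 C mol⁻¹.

Q = I·t = 34.40 × 8964.0 = 308400 C; n(e⁻) = 3.195 mol.
n(Cr) = n(e⁻)/3 = 1.065 mol, so m = 1.065 × 52 = 55.39 g.
Volume = m/ρ = 55.39 / 7.19 = 7.703 cm³.
Thickness = V/A = 7.703 / 279 = 0.0276 cm = 276 μm.

276 μm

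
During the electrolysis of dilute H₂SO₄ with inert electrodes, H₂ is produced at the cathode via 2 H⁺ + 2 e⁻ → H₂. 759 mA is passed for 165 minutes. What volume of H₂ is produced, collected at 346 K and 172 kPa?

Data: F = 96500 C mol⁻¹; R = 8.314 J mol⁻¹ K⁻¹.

Q = I·t = 0.7590 A × 9900.0 s = 7514 C.
n(e⁻) = Q/F = 7514 / 96500 = 0.07787 mol.
2 electrons are transferred per H₂ molecule, so n(H₂) = 0.07787 / 2 = 0.03893 mol.
V = nRT/P = (0.03893 × 8.314 × 346) / (172 × 10³ Pa) = 6.51 × 10⁻⁴ m³ = 0.651 L.

0.651 L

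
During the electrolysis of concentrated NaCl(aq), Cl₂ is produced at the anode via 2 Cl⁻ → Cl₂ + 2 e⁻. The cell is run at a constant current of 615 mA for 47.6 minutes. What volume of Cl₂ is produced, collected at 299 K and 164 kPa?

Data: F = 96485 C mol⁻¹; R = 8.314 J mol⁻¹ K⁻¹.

0.138 L

Q = I·t = 0.6150 A × 2856.0 s = 1756 C.
n(e⁻) = Q/F = 1756 / 96485 = 0.01820 mol.
2 electrons are transferred per Cl₂ molecule, so n(Cl₂) = 0.01820 / 2 = 0.009102 mol.
V = nRT/P = (0.009102 × 8.314 × 299) / (164 × 10³ Pa) = 1.38 × 10⁻⁴ m³ = 0.138 L.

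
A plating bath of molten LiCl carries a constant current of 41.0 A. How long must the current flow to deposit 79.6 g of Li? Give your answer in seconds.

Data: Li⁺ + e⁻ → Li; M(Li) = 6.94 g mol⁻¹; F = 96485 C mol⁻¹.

n(Li) = m/M = 79.6 / 6.94 = 11.47 mol.
Each Li atom requires 1 electron, so n(e⁻) = 1 × 11.47 = 11.47 mol.
Q = n(e⁻)·F = 11.47 × 96485 = 1107000 C.
t = Q/I = 1107000 / 41.00 A = 26990 s.

27000 s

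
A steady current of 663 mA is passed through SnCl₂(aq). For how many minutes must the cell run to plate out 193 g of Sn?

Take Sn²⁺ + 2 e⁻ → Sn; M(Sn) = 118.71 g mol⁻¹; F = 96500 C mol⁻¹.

n(Sn) = m/M = 193 / 118.71 = 1.626 mol.
Each Sn atom requires 2 electrons, so n(e⁻) = 2 × 1.626 = 3.252 mol.
Q = n(e⁻)·F = 3.252 × 96500 = 313800 C.
t = Q/I = 313800 / 0.6630 A = 473300 s = 7890 min.

7890 min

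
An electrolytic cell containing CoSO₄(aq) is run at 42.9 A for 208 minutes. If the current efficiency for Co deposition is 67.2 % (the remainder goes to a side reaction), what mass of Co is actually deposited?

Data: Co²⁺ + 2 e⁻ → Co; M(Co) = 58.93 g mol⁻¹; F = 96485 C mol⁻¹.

Q = I·t = 42.90 × 12480 = 535400 C.
n(e⁻) = 535400/96485 = 5.549 mol; theoretically n(Co) = 5.549/2 = 2.774 mol, m_theo = 163.5 g.
At 67.2 % efficiency, m_actual = 0.672 × 163.5 = 110 g.

110 g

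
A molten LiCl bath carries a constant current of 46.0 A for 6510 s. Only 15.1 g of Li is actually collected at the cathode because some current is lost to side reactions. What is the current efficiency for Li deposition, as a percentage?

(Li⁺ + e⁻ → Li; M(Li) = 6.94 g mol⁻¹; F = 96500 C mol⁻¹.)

Q = I·t = 46.00 × 6510.0 = 299500 C; n(e⁻) = 299500/96500 = 3.103 mol.
Theoretical n(Li) = n(e⁻)/1 = 3.103 mol, i.e. m_theo = 3.103 × 6.94 = 21.54 g.
Efficiency = m_actual / m_theo = 15.1 / 21.54 = 70.1 %.

70.1 %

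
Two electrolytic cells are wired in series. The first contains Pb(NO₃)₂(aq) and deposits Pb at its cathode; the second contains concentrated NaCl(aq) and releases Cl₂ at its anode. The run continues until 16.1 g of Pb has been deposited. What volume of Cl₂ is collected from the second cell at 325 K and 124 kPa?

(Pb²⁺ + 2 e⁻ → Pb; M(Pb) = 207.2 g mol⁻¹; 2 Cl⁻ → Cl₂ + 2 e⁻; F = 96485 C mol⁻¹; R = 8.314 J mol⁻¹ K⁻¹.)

n(Pb) = 16.1 / 207.2 = 0.07770 mol, so n(e⁻) = 2 × 0.07770 = 0.1554 mol.
The cells are in series, so the same 0.1554 mol of electrons passes through the second cell.
2 Cl⁻ → Cl₂ + 2 e⁻ — 2 mol e⁻ per mol Cl₂, so n(Cl₂) = 0.1554/2 = 0.07770 mol.
V = nRT/P = (0.07770 × 8.314 × 325) / (124 × 10³) = 0.00169 m³ = 1.69 L.

1.69 L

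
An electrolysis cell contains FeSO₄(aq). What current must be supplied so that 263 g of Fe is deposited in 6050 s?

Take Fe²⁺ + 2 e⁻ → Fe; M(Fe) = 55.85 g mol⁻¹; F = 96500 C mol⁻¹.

n(Fe) = 263 / 55.85 = 4.709 mol.
n(e⁻) = 2 × 4.709 = 9.418 mol.
Q = n(e⁻)·F = 9.418 × 96500 = 908800 C.
I = Q/t = 908800 / 6050.0 s = 150 A.

150 A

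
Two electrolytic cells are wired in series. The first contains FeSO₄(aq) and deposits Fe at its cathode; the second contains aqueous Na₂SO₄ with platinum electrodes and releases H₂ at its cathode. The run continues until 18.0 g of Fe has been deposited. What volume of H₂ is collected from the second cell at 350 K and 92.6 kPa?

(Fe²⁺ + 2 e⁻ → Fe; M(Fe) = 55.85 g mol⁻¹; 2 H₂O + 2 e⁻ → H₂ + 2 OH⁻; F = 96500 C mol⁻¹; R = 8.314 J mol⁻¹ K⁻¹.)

10.1 L

n(Fe) = 18.0 / 55.85 = 0.3223 mol, so n(e⁻) = 2 × 0.3223 = 0.6446 mol.
The cells are in series, so the same 0.6446 mol of electrons passes through the second cell.
2 H₂O + 2 e⁻ → H₂ + 2 OH⁻ — 2 mol e⁻ per mol H₂, so n(H₂) = 0.6446/2 = 0.3223 mol.
V = nRT/P = (0.3223 × 8.314 × 350) / (92.6 × 10³) = 0.0101 m³ = 10.1 L.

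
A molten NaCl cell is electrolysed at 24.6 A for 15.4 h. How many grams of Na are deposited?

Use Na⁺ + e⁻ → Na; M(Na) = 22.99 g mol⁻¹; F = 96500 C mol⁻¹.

Q = I·t = 24.60 A × 55440 s = 1364000 C.
n(e⁻) = Q/F = 1364000 / 96500 = 14.13 mol.
Na⁺ + e⁻ → Na, so n(Na) = n(e⁻)/1 = 14.13 mol.
m = n·M = 14.13 × 22.99 = 325 g.

325 g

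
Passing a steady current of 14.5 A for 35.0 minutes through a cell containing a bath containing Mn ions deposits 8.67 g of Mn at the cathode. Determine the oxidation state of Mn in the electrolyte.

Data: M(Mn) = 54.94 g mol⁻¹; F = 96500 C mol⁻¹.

Q = I·t = 14.50 A × 2100.0 s = 30450 C, so n(e⁻) = 30450/96500 = 0.3155 mol.
n(Mn) deposited = 8.67 / 54.94 = 0.1578 mol.
Electrons per atom = n(e⁻)/n(Mn) = 0.3155 / 0.1578 = 2.00 ≈ 2, so the ion is Mn²⁺.

+2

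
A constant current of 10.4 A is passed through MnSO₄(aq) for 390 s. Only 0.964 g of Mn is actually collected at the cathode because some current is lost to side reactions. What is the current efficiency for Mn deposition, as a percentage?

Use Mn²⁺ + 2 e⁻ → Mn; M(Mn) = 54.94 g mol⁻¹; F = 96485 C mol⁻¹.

83.5 %

Q = I·t = 10.40 × 390.00 = 4056 C; n(e⁻) = 4056/96485 = 0.04204 mol.
Theoretical n(Mn) = n(e⁻)/2 = 0.02102 mol, i.e. m_theo = 0.02102 × 54.94 = 1.155 g.
Efficiency = m_actual / m_theo = 0.964 / 1.155 = 83.5 %.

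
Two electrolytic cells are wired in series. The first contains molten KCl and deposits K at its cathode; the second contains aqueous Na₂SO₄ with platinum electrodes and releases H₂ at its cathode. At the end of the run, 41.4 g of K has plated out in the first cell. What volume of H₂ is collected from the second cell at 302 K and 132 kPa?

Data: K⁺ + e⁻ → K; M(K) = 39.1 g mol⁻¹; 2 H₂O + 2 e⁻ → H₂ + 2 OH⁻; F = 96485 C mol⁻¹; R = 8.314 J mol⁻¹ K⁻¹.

n(K) = 41.4 / 39.1 = 1.059 mol, so n(e⁻) = 1 × 1.059 = 1.059 mol.
The cells are in series, so the same 1.059 mol of electrons passes through the second cell.
2 H₂O + 2 e⁻ → H₂ + 2 OH⁻ — 2 mol e⁻ per mol H₂, so n(H₂) = 1.059/2 = 0.5294 mol.
V = nRT/P = (0.5294 × 8.314 × 302) / (132 × 10³) = 0.0101 m³ = 10.1 L.

10.1 L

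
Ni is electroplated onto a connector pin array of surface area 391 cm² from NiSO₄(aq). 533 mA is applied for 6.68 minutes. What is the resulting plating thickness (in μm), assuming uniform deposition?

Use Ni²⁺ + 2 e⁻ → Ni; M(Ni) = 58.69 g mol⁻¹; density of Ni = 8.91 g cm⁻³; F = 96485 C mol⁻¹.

Q = I·t = 0.5330 × 400.80 = 213.6 C; n(e⁻) = 0.002214 mol.
n(Ni) = n(e⁻)/2 = 0.001107 mol, so m = 0.001107 × 58.69 = 0.06497 g.
Volume = m/ρ = 0.06497 / 8.91 = 0.007292 cm³.
Thickness = V/A = 0.007292 / 391 = 1.86 × 10⁻⁵ cm = 0.186 μm.

0.186 μm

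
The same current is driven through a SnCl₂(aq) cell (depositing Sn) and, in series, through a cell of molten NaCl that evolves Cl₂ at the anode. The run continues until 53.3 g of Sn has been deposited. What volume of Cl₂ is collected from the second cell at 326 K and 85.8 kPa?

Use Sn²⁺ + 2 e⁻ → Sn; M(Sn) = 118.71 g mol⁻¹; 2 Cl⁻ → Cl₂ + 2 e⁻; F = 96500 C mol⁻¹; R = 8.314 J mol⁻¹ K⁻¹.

n(Sn) = 53.3 / 118.71 = 0.4490 mol, so n(e⁻) = 2 × 0.4490 = 0.8980 mol.
The cells are in series, so the same 0.8980 mol of electrons passes through the second cell.
2 Cl⁻ → Cl₂ + 2 e⁻ — 2 mol e⁻ per mol Cl₂, so n(Cl₂) = 0.8980/2 = 0.4490 mol.
V = nRT/P = (0.4490 × 8.314 × 326) / (85.8 × 10³) = 0.0142 m³ = 14.2 L.

14.2 L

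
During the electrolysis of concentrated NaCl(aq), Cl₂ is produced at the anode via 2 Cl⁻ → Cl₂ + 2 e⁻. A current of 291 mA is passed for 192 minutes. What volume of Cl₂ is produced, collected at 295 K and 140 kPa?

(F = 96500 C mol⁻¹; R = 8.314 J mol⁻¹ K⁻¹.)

0.304 L

Q = I·t = 0.2910 A × 11520 s = 3352 C.
n(e⁻) = Q/F = 3352 / 96500 = 0.03474 mol.
2 electrons are transferred per Cl₂ molecule, so n(Cl₂) = 0.03474 / 2 = 0.01737 mol.
V = nRT/P = (0.01737 × 8.314 × 295) / (140 × 10³ Pa) = 3.04 × 10⁻⁴ m³ = 0.304 L.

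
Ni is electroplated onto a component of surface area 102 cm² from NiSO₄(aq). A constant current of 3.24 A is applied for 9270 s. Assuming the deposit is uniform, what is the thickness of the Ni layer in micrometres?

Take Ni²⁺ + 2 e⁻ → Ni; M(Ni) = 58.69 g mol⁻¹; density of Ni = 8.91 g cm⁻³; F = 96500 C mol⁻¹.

Q = I·t = 3.240 × 9270.0 = 30030 C; n(e⁻) = 0.3112 mol.
n(Ni) = n(e⁻)/2 = 0.1556 mol, so m = 0.1556 × 58.69 = 9.133 g.
Volume = m/ρ = 9.133 / 8.91 = 1.025 cm³.
Thickness = V/A = 1.025 / 102 = 0.0100 cm = 100 μm.

100 μm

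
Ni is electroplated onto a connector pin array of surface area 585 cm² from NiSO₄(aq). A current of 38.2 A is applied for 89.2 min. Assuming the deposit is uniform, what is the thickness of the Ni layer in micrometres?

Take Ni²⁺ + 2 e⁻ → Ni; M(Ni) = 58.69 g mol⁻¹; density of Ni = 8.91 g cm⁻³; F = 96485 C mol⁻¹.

119 μm

Q = I·t = 38.20 × 5352.0 = 204400 C; n(e⁻) = 2.119 mol.
n(Ni) = n(e⁻)/2 = 1.059 mol, so m = 1.059 × 58.69 = 62.18 g.
Volume = m/ρ = 62.18 / 8.91 = 6.979 cm³.
Thickness = V/A = 6.979 / 585 = 0.0119 cm = 119 μm.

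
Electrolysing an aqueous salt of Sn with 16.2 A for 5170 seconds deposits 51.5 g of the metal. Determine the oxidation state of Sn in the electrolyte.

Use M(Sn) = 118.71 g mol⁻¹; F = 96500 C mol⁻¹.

+2

Q = I·t = 16.20 A × 5170.0 s = 83750 C, so n(e⁻) = 83750/96500 = 0.8679 mol.
n(Sn) deposited = 51.5 / 118.71 = 0.4338 mol.
Electrons per atom = n(e⁻)/n(Sn) = 0.8679 / 0.4338 = 2.00 ≈ 2, so the ion is Sn²⁺.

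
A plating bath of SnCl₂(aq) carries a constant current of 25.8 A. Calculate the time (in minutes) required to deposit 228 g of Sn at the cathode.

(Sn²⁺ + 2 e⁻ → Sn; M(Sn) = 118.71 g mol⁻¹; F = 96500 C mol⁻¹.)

n(Sn) = m/M = 228 / 118.71 = 1.921 mol.
Each Sn atom requires 2 electrons, so n(e⁻) = 2 × 1.921 = 3.841 mol.
Q = n(e⁻)·F = 3.841 × 96500 = 370700 C.
t = Q/I = 370700 / 25.80 A = 14370 s = 239 min.

239 min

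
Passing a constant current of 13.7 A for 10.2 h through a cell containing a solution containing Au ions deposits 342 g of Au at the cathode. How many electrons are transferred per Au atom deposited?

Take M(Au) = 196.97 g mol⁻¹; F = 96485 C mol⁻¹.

3

Q = I·t = 13.70 A × 36720 s = 503100 C, so n(e⁻) = 503100/96485 = 5.214 mol.
n(Au) deposited = 342 / 196.97 = 1.736 mol.
Electrons per atom = n(e⁻)/n(Au) = 5.214 / 1.736 = 3.00 ≈ 3, so the ion is Au³⁺.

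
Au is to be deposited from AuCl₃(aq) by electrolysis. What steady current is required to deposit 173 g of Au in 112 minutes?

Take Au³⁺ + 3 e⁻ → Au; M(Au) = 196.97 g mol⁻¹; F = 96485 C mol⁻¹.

37.8 A

n(Au) = 173 / 196.97 = 0.8783 mol.
n(e⁻) = 3 × 0.8783 = 2.635 mol.
Q = n(e⁻)·F = 2.635 × 96485 = 254200 C.
I = Q/t = 254200 / 6720.0 s = 37.8 A.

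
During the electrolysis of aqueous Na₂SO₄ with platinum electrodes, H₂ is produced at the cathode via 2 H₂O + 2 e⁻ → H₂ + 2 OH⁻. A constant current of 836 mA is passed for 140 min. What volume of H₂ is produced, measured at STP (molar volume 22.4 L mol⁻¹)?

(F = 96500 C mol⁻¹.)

Q = I·t = 0.8360 A × 8400.0 s = 7022 C.
n(e⁻) = Q/F = 7022 / 96500 = 0.07277 mol.
2 electrons are transferred per H₂ molecule, so n(H₂) = 0.07277 / 2 = 0.03639 mol.
V = n × V_m = 0.03639 × 22.4 = 0.815 L.

0.815 L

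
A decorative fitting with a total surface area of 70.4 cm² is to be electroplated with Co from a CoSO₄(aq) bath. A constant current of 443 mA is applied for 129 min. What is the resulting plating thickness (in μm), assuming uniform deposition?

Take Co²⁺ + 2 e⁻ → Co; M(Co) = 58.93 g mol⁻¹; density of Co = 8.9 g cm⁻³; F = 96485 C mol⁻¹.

16.7 μm

Q = I·t = 0.4430 × 7740.0 = 3429 C; n(e⁻) = 0.03554 mol.
n(Co) = n(e⁻)/2 = 0.01777 mol, so m = 0.01777 × 58.93 = 1.047 g.
Volume = m/ρ = 1.047 / 8.9 = 0.1177 cm³.
Thickness = V/A = 0.1177 / 70.4 = 0.00167 cm = 16.7 μm.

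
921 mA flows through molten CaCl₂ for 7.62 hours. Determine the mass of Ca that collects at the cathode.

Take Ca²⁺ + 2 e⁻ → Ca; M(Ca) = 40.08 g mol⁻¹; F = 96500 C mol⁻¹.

Q = I·t = 0.9210 A × 27432 s = 25260 C.
n(e⁻) = Q/F = 25260 / 96500 = 0.2618 mol.
Ca²⁺ + 2 e⁻ → Ca, so n(Ca) = n(e⁻)/2 = 0.1309 mol.
m = n·M = 0.1309 × 40.08 = 5.25 g.

5.25 g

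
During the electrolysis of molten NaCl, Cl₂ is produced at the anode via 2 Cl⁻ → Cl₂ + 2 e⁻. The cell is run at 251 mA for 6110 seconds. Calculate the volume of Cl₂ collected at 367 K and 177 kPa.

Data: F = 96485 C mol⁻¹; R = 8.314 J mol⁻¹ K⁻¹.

Q = I·t = 0.2510 A × 6110.0 s = 1534 C.
n(e⁻) = Q/F = 1534 / 96485 = 0.01589 mol.
2 electrons are transferred per Cl₂ molecule, so n(Cl₂) = 0.01589 / 2 = 0.007947 mol.
V = nRT/P = (0.007947 × 8.314 × 367) / (177 × 10³ Pa) = 1.37 × 10⁻⁴ m³ = 0.137 L.

0.137 L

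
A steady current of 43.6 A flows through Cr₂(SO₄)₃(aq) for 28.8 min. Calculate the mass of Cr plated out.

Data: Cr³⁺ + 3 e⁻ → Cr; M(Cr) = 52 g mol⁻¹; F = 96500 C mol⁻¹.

Q = I·t = 43.60 A × 1728.0 s = 75340 C.
n(e⁻) = Q/F = 75340 / 96500 = 0.7807 mol.
Cr³⁺ + 3 e⁻ → Cr, so n(Cr) = n(e⁻)/3 = 0.2602 mol.
m = n·M = 0.2602 × 52 = 13.5 g.

13.5 g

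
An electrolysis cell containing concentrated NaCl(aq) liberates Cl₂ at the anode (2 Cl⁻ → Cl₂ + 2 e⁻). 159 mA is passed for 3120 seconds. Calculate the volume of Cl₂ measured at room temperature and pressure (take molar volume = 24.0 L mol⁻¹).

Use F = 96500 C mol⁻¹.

Q = I·t = 0.1590 A × 3120.0 s = 496.1 C.
n(e⁻) = Q/F = 496.1 / 96500 = 0.005141 mol.
2 electrons are transferred per Cl₂ molecule, so n(Cl₂) = 0.005141 / 2 = 0.002570 mol.
V = n × V_m = 0.002570 × 24.0 = 0.0617 L.

0.0617 L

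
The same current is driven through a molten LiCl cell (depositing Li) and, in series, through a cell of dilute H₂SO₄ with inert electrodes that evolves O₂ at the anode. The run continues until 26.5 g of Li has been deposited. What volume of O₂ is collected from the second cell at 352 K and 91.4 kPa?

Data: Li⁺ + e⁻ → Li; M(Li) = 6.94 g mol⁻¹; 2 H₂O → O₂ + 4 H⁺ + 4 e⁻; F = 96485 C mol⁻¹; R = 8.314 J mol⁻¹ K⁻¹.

n(Li) = 26.5 / 6.94 = 3.818 mol, so n(e⁻) = 1 × 3.818 = 3.818 mol.
The cells are in series, so the same 3.818 mol of electrons passes through the second cell.
2 H₂O → O₂ + 4 H⁺ + 4 e⁻ — 4 mol e⁻ per mol O₂, so n(O₂) = 3.818/4 = 0.9546 mol.
V = nRT/P = (0.9546 × 8.314 × 352) / (91.4 × 10³) = 0.0306 m³ = 30.6 L.

30.6 L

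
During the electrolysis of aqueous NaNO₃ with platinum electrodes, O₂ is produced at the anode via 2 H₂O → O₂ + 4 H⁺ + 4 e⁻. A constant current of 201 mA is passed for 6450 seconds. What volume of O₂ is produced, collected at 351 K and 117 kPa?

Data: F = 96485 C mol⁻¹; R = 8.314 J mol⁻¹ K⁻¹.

0.0838 L

Q = I·t = 0.2010 A × 6450.0 s = 1296 C.
n(e⁻) = Q/F = 1296 / 96485 = 0.01344 mol.
4 electrons are transferred per O₂ molecule, so n(O₂) = 0.01344 / 4 = 0.003359 mol.
V = nRT/P = (0.003359 × 8.314 × 351) / (117 × 10³ Pa) = 8.38 × 10⁻⁵ m³ = 0.0838 L.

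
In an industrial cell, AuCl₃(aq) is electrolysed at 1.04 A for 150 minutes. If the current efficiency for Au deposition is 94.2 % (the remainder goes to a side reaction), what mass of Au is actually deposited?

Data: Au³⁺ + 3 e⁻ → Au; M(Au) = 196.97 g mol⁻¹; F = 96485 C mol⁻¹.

6.00 g

Q = I·t = 1.040 × 9000.0 = 9360 C.
n(e⁻) = 9360/96485 = 0.09701 mol; theoretically n(Au) = 0.09701/3 = 0.03234 mol, m_theo = 6.369 g.
At 94.2 % efficiency, m_actual = 0.942 × 6.369 = 6.00 g.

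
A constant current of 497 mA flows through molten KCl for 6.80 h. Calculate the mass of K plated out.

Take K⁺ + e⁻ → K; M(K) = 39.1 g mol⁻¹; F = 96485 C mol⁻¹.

Q = I·t = 0.4970 A × 24480 s = 12170 C.
n(e⁻) = Q/F = 12170 / 96485 = 0.1261 mol.
K⁺ + e⁻ → K, so n(K) = n(e⁻)/1 = 0.1261 mol.
m = n·M = 0.1261 × 39.1 = 4.93 g.

4.93 g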